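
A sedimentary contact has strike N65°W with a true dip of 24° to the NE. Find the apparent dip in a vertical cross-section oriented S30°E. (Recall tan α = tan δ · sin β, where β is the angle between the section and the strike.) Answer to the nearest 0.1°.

The strike is N65°W and the section trends S30°E; the acute angle between them is β = 35°.
tan α = tan 24° × sin 35° = 0.4452 × 0.5736 = 0.2554
α = arctan(0.2554) = 14.33°

14.3°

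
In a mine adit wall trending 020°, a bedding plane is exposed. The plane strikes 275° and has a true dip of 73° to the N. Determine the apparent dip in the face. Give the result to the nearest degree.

72°

The strike is 275° and the section trends 020°; the acute angle between them is β = 75°.
tan(apparent dip) = tan 73° · sin 75° = 3.1594
apparent dip = arctan 3.1594 = 72.44°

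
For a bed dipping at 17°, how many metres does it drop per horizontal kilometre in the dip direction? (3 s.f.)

drop per km = 1000 × tan 17° = 1000 × 0.3057

306 m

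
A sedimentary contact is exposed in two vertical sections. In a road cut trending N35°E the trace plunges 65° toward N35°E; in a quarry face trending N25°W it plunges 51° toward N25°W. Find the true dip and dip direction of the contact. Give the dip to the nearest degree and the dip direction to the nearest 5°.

Each apparent-dip line lies in the plane. As unit vectors (x east, y north, z up), v₁ plunges 65°→N35°E and v₂ plunges 51°→N25°W.
Cross product v₁ × v₂ gives the pole to the plane: n ∝ (0.248, 0.429, 0.230).
Dip δ = arctan(|n_h|/n_z) = arctan(0.496/0.230) = 65.1°.
The horizontal component of n points toward azimuth atan2(n_x, n_y) = 30°, the dip direction.

true dip 65°, dip direction 030°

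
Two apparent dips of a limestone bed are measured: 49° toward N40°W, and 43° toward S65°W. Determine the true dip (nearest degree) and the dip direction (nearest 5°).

true dip 53°, dip direction 290°

The two traces are lines in the plane: v₁ = (sin 320°·cos 49°, cos 320°·cos 49°, −sin 49°), v₂ = (sin 245°·cos 43°, cos 245°·cos 43°, −sin 43°).
Cross product v₁ × v₂ gives the pole to the plane: n ∝ (-0.576, 0.213, 0.463).
tan δ = √(n_x²+n_y²)/n_z = 0.614/0.463, so δ = 53.0°.
Dip direction = atan2(-0.576, 0.213) = 290° (azimuth of n's horizontal projection).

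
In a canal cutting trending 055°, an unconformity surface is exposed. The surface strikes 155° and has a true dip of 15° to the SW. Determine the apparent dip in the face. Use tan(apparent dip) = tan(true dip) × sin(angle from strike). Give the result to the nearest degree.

15°

The strike is 155° and the section trends 055°; the acute angle between them is β = 80°.
tan α = tan 15° × sin 80° = 0.2679 × 0.9848 = 0.2639
apparent dip = arctan 0.2639 = 14.78°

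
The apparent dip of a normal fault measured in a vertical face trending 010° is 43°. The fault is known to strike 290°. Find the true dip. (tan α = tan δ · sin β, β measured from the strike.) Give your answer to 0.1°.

β = acute angle between strike 290° and section 010° = 80°.
tan(true dip) = tan 43° / sin 80° = 0.9469
true dip = arctan 0.9469 = 43.44°

43.4°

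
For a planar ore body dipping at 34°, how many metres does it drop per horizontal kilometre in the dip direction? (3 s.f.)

675 m

drop per km = 1000 × tan 34° = 1000 × 0.6745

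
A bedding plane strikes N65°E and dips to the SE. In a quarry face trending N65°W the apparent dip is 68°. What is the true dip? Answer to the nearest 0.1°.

72.8°

The section is 50° from the strike.
tan(true dip) = tan 68° / sin 50° = 3.2310
true dip = arctan 3.2310 = 72.80°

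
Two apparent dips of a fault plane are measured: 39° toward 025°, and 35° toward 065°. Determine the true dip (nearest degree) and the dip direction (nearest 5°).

Represent each trace as a vector plunging at its apparent dip toward its trend (east-north-up frame): v₁ = (0.328, 0.704, -0.629), v₂ = (0.742, 0.346, -0.574).
Cross product v₁ × v₂ gives the pole to the plane: n ∝ (0.186, 0.279, 0.409).
Dip δ = arctan(|n_h|/n_z) = arctan(0.335/0.409) = 39.3°.
The horizontal component of n points toward azimuth atan2(n_x, n_y) = 34°, the dip direction.

true dip 39°, dip direction 035°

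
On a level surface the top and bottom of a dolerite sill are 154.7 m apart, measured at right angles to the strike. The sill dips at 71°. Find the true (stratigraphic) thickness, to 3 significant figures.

True thickness t = w · sin(dip) = 154.7 × sin 71°
t = 154.7 × 0.9455 = 146.272 m

146 m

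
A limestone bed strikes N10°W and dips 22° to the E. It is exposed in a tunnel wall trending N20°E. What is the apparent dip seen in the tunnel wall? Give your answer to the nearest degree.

Angle between strike (N10°W) and section (N20°E): β = 30°.
tan(apparent dip) = tan 22° · sin 30° = 0.2020
α = arctan(0.2020) = 11.42°

11°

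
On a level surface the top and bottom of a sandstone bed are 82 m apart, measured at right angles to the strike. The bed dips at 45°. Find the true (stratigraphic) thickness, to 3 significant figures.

True thickness t = w · sin(dip) = 82 × sin 45°
t = 82 × 0.7071 = 57.983 m

58.0 m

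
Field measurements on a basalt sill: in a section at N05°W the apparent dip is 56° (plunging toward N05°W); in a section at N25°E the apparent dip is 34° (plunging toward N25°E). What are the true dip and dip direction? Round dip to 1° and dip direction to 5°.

true dip 62°, dip direction 315°

Each apparent-dip line lies in the plane. As unit vectors (x east, y north, z up), v₁ plunges 56°→N05°W and v₂ plunges 34°→N25°E.
n = v₁ × v₂ = (-0.311, 0.318, 0.232) (taken with n_z > 0).
tan δ = √(n_x²+n_y²)/n_z = 0.445/0.232, so δ = 62.5°.
Dip direction = atan2(-0.311, 0.318) = 316° (azimuth of n's horizontal projection).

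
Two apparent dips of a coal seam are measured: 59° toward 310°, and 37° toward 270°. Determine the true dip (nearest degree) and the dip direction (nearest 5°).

true dip 62°, dip direction 335°

Represent each trace as a vector plunging at its apparent dip toward its trend (east-north-up frame): v₁ = (-0.395, 0.331, -0.857), v₂ = (-0.799, -0.000, -0.602).
Cross product v₁ × v₂ gives the pole to the plane: n ∝ (-0.199, 0.447, 0.264).
Dip δ = arctan(|n_h|/n_z) = arctan(0.490/0.264) = 61.6°.
Dip direction = azimuth of (n_x, n_y) = atan2(-0.199, 0.447) = 336°.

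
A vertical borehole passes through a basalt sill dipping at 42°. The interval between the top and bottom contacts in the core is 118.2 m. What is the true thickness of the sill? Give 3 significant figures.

True thickness t = h · cos(dip) = 118.2 × cos 42°
t = 118.2 × 0.7431 = 87.840 m

87.8 m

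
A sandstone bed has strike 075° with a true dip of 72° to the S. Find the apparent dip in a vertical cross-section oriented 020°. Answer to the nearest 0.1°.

Angle between strike (075°) and section (020°): β = 55°.
tan α = tan 72° × sin 55° = 3.0777 × 0.8192 = 2.5211
α = arctan(2.5211) = 68.36°

68.4°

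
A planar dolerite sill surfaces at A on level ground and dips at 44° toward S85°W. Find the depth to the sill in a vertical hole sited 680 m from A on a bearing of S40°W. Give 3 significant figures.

464 m

The hole lies 45° from the dip direction, so the down-dip offset is 680 × cos 45° = 480.83 m.
Depth = down-dip offset × tan(dip) = 480.83 × tan 44° = 480.83 × 0.9657
Depth = 464.33 m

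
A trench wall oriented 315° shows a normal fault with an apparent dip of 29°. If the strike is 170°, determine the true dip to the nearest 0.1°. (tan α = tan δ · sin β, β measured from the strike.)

β = acute angle between strike 170° and section 315° = 35°.
tan(true dip) = tan 29° / sin 35° = 0.9664
δ = arctan(0.9664) = 44.02°

44.0°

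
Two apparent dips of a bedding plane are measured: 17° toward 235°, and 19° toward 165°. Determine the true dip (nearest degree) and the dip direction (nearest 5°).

true dip 22°, dip direction 195°

Each apparent-dip line lies in the plane. As unit vectors (x east, y north, z up), v₁ plunges 17°→235° and v₂ plunges 19°→165°.
The plane normal is n = v₁ × v₂ ∝ (-0.088, -0.327, 0.850).
True dip = arccos(n_z / |n|) = arccos(0.9290) = 21.7°.
Dip direction = atan2(-0.088, -0.327) = 195° (azimuth of n's horizontal projection).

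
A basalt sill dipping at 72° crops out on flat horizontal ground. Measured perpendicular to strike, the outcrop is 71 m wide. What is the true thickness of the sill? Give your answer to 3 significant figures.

True thickness t = w · sin(dip) = 71 × sin 72°
t = 71 × 0.9511 = 67.525 m

67.5 m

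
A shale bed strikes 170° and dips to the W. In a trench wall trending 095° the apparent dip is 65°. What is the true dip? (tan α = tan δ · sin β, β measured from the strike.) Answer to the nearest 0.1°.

65.8°

The section is 75° from the strike.
tan(true dip) = tan 65° / sin 75° = 2.2202
δ = arctan(2.2202) = 65.75°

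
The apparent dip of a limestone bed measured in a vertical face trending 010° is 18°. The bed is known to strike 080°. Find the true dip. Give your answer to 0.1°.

β = acute angle between strike 080° and section 010° = 70°.
tan(true dip) = tan 18° / sin 70° = 0.3458
δ = arctan(0.3458) = 19.07°

19.1°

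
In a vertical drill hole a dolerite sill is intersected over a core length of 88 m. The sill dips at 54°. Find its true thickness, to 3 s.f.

True thickness t = h · cos(dip) = 88 × cos 54°
t = 88 × 0.5878 = 51.725 m

51.7 m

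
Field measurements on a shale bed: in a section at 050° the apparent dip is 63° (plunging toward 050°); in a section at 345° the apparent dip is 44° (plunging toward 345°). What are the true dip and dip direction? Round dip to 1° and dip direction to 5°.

The two traces are lines in the plane: v₁ = (sin 50°·cos 63°, cos 50°·cos 63°, −sin 63°), v₂ = (sin 345°·cos 44°, cos 345°·cos 44°, −sin 44°).
The plane normal is n = v₁ × v₂ ∝ (0.416, 0.407, 0.296).
Dip δ = arctan(|n_h|/n_z) = arctan(0.583/0.296) = 63.1°.
The horizontal component of n points toward azimuth atan2(n_x, n_y) = 46°, the dip direction.

true dip 63°, dip direction 045°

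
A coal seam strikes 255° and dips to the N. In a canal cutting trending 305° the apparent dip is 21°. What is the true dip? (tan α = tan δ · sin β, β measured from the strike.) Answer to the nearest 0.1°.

The section is 50° from the strike.
tan(true dip) = tan 21° / sin 50° = 0.5011
true dip = arctan 0.5011 = 26.62°

26.6°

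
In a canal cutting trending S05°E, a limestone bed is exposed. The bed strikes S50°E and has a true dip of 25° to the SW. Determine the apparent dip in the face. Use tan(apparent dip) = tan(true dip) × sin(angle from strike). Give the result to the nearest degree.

18°

The strike is S50°E and the section trends S05°E; the acute angle between them is β = 45°.
tan(apparent dip) = tan 25° · sin 45° = 0.3297
α = arctan(0.3297) = 18.25°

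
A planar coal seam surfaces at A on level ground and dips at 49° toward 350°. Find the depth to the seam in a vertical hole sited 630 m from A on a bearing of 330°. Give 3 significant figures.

681 m

The hole lies 20° from the dip direction, so the down-dip offset is 630 × cos 20° = 592.01 m.
Depth = down-dip offset × tan(dip) = 592.01 × tan 49° = 592.01 × 1.1504
Depth = 681.03 m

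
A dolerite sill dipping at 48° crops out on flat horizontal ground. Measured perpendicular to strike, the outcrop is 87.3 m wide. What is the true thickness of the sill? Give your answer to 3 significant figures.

64.9 m

True thickness t = w · sin(dip) = 87.3 × sin 48°
t = 87.3 × 0.7431 = 64.877 m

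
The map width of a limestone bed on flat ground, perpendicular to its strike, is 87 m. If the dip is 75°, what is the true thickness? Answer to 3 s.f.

True thickness t = w · sin(dip) = 87 × sin 75°
t = 87 × 0.9659 = 84.036 m

84.0 m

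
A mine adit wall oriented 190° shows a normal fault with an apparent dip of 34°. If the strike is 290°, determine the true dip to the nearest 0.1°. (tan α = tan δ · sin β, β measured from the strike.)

34.4°

The section is 80° from the strike.
tan(true dip) = tan 34° / sin 80° = 0.6849
δ = arctan(0.6849) = 34.41°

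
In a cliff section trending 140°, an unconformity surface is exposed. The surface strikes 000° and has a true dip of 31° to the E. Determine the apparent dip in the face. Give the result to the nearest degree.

21°

The strike is 000° and the section trends 140°; the acute angle between them is β = 40°.
tan α = tan 31° × sin 40° = 0.6009 × 0.6428 = 0.3862
apparent dip = arctan 0.3862 = 21.12°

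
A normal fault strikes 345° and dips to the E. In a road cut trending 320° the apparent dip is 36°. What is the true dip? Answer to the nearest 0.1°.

β = acute angle between strike 345° and section 320° = 25°.
tan(true dip) = tan 36° / sin 25° = 1.7191
δ = arctan(1.7191) = 59.81°

59.8°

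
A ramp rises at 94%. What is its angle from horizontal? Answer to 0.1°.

43.2°

tan θ = 94/100 = 0.9400
θ = arctan(0.9400) = 43.23°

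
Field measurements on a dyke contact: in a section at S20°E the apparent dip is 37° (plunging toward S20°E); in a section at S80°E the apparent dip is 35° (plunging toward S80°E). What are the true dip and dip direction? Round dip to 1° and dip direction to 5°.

Each apparent-dip line lies in the plane. As unit vectors (x east, y north, z up), v₁ plunges 37°→S20°E and v₂ plunges 35°→S80°E.
The plane normal is n = v₁ × v₂ ∝ (0.345, -0.329, 0.567).
Dip δ = arctan(|n_h|/n_z) = arctan(0.476/0.567) = 40.1°.
Dip direction = atan2(0.345, -0.329) = 134° (azimuth of n's horizontal projection).

true dip 40°, dip direction 135°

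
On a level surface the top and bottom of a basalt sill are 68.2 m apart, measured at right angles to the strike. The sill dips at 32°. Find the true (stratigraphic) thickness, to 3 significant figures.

True thickness t = w · sin(dip) = 68.2 × sin 32°
t = 68.2 × 0.5299 = 36.140 m

36.1 m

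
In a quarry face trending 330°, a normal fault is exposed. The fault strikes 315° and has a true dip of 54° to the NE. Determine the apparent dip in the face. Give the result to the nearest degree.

Angle between strike (315°) and section (330°): β = 15°.
tan α = tan 54° × sin 15° = 1.3764 × 0.2588 = 0.3562
α = arctan(0.3562) = 19.61°

20°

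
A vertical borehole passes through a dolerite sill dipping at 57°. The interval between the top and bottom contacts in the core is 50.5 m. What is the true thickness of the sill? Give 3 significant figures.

27.5 m

True thickness t = h · cos(dip) = 50.5 × cos 57°
t = 50.5 × 0.5446 = 27.504 m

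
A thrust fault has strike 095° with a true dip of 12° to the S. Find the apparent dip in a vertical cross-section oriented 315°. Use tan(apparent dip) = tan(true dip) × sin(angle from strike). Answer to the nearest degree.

8°

The strike is 095° and the section trends 315°; the acute angle between them is β = 40°.
tan(apparent dip) = tan 12° · sin 40° = 0.1366
α = arctan(0.1366) = 7.78°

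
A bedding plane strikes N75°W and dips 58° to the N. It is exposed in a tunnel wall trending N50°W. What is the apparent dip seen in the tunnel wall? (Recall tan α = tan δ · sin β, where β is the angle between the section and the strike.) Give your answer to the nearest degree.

Angle between strike (N75°W) and section (N50°W): β = 25°.
tan α = tan 58° × sin 25° = 1.6003 × 0.4226 = 0.6763
α = arctan(0.6763) = 34.07°

34°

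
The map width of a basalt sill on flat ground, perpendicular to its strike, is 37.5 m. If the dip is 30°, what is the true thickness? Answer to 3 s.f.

True thickness t = w · sin(dip) = 37.5 × sin 30°
t = 37.5 × 0.5000 = 18.750 m

18.7 m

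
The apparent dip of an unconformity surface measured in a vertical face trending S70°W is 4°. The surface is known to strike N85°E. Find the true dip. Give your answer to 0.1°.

The section is 15° from the strike.
tan(true dip) = tan 4° / sin 15° = 0.2702
δ = arctan(0.2702) = 15.12°

15.1°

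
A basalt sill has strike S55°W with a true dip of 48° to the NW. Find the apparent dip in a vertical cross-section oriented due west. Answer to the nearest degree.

The strike is S55°W and the section trends due west; the acute angle between them is β = 35°.
tan α = tan 48° × sin 35° = 1.1106 × 0.5736 = 0.6370
apparent dip = arctan 0.6370 = 32.50°

32°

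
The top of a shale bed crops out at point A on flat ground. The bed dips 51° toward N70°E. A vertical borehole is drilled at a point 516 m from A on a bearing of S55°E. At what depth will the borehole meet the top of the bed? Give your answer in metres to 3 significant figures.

365 m

The hole lies 55° from the dip direction, so the down-dip offset is 516 × cos 55° = 295.97 m.
Depth = down-dip offset × tan(dip) = 295.97 × tan 51° = 295.97 × 1.2349
Depth = 365.49 m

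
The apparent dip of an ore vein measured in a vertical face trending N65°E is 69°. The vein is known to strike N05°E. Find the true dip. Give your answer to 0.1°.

The section is 60° from the strike.
tan(true dip) = tan 69° / sin 60° = 3.0081
true dip = arctan 3.0081 = 71.61°

71.6°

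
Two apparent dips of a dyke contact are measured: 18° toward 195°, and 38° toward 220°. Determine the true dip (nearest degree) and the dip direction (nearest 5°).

true dip 50°, dip direction 270°

The two traces are lines in the plane: v₁ = (sin 195°·cos 18°, cos 195°·cos 18°, −sin 18°), v₂ = (sin 220°·cos 38°, cos 220°·cos 38°, −sin 38°).
Cross product v₁ × v₂ gives the pole to the plane: n ∝ (-0.379, -0.005, 0.317).
True dip = arccos(n_z / |n|) = arccos(0.6412) = 50.1°.
Dip direction = azimuth of (n_x, n_y) = atan2(-0.379, -0.005) = 269°.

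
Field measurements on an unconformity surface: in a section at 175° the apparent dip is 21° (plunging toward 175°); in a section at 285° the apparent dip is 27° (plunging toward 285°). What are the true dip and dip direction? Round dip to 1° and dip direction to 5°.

true dip 38°, dip direction 235°

The two traces are lines in the plane: v₁ = (sin 175°·cos 21°, cos 175°·cos 21°, −sin 21°), v₂ = (sin 285°·cos 27°, cos 285°·cos 27°, −sin 27°).
The plane normal is n = v₁ × v₂ ∝ (-0.505, -0.345, 0.782).
True dip = arccos(n_z / |n|) = arccos(0.7875) = 38.0°.
Dip direction = atan2(-0.505, -0.345) = 236° (azimuth of n's horizontal projection).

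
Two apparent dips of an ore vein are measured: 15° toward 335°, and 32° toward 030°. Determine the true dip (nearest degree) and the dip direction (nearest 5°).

true dip 32°, dip direction 040°

The two traces are lines in the plane: v₁ = (sin 335°·cos 15°, cos 335°·cos 15°, −sin 15°), v₂ = (sin 30°·cos 32°, cos 30°·cos 32°, −sin 32°).
n = v₁ × v₂ = (0.274, 0.326, 0.671) (taken with n_z > 0).
True dip = arccos(n_z / |n|) = arccos(0.8444) = 32.4°.
Dip direction = atan2(0.274, 0.326) = 40° (azimuth of n's horizontal projection).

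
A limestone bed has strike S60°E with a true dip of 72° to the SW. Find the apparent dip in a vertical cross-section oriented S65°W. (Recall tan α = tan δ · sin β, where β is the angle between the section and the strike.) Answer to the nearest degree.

68°

The strike is S60°E and the section trends S65°W; the acute angle between them is β = 55°.
tan α = tan 72° × sin 55° = 3.0777 × 0.8192 = 2.5211
apparent dip = arctan 2.5211 = 68.36°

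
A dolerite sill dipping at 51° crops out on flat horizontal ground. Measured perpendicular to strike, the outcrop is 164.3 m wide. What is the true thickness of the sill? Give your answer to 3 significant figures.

True thickness t = w · sin(dip) = 164.3 × sin 51°
t = 164.3 × 0.7771 = 127.685 m

128 m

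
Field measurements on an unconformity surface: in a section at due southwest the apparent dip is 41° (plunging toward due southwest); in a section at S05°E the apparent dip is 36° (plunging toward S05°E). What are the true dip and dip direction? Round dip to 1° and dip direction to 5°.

true dip 42°, dip direction 210°

Each apparent-dip line lies in the plane. As unit vectors (x east, y north, z up), v₁ plunges 41°→due southwest and v₂ plunges 36°→S05°E.
n = v₁ × v₂ = (-0.215, -0.360, 0.468) (taken with n_z > 0).
tan δ = √(n_x²+n_y²)/n_z = 0.419/0.468, so δ = 41.9°.
The horizontal component of n points toward azimuth atan2(n_x, n_y) = 211°, the dip direction.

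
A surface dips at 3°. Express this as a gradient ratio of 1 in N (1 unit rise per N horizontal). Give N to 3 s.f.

1 : N means tan θ = 1/N, so N = 1/tan 3° = 1/0.0524

1 in 19.1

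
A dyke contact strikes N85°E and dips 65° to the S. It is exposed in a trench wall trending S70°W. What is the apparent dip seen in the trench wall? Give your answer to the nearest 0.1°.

Angle between strike (N85°E) and section (S70°W): β = 15°.
tan α = tan 65° × sin 15° = 2.1445 × 0.2588 = 0.5550
apparent dip = arctan 0.5550 = 29.03°

29.0°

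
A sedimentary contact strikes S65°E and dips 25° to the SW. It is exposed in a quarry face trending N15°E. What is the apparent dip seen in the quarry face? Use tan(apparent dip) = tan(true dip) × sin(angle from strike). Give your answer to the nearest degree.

Angle between strike (S65°E) and section (N15°E): β = 80°.
tan α = tan 25° × sin 80° = 0.4663 × 0.9848 = 0.4592
apparent dip = arctan 0.4592 = 24.67°

25°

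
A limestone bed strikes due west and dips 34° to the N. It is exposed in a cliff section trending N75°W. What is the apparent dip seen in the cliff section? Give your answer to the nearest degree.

10°

The strike is due west and the section trends N75°W; the acute angle between them is β = 15°.
tan(apparent dip) = tan 34° · sin 15° = 0.1746
apparent dip = arctan 0.1746 = 9.90°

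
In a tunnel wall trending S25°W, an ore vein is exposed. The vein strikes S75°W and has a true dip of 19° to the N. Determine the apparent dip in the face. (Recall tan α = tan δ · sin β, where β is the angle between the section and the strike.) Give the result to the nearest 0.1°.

The strike is S75°W and the section trends S25°W; the acute angle between them is β = 50°.
tan α = tan 19° × sin 50° = 0.3443 × 0.7660 = 0.2638
apparent dip = arctan 0.2638 = 14.78°

14.8°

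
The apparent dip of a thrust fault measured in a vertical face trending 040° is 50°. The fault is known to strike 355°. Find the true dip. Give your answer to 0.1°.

59.3°

β = acute angle between strike 355° and section 040° = 45°.
tan δ = tan α / sin β = tan 50° / sin 45° = 1.1918 / 0.7071 = 1.6854
δ = arctan(1.6854) = 59.32°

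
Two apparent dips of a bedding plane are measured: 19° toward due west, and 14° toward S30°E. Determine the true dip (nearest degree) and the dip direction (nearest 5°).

Each apparent-dip line lies in the plane. As unit vectors (x east, y north, z up), v₁ plunges 19°→due west and v₂ plunges 14°→S30°E.
n = v₁ × v₂ = (-0.274, -0.387, 0.795) (taken with n_z > 0).
True dip = arccos(n_z / |n|) = arccos(0.8589) = 30.8°.
The horizontal component of n points toward azimuth atan2(n_x, n_y) = 215°, the dip direction.

true dip 31°, dip direction 215°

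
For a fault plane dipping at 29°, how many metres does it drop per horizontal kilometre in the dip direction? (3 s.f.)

drop per km = 1000 × tan 29° = 1000 × 0.5543

554 m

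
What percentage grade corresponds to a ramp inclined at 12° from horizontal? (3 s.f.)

21.3%

grade % = 100 × tan 12° = 100 × 0.2126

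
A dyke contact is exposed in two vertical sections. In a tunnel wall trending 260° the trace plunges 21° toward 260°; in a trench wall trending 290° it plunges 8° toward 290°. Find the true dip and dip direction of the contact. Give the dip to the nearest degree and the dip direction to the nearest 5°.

Represent each trace as a vector plunging at its apparent dip toward its trend (east-north-up frame): v₁ = (-0.919, -0.162, -0.358), v₂ = (-0.931, 0.339, -0.139).
n = v₁ × v₂ = (-0.144, -0.206, 0.462) (taken with n_z > 0).
Dip δ = arctan(|n_h|/n_z) = arctan(0.251/0.462) = 28.5°.
Dip direction = azimuth of (n_x, n_y) = atan2(-0.144, -0.206) = 215°.

true dip 28°, dip direction 215°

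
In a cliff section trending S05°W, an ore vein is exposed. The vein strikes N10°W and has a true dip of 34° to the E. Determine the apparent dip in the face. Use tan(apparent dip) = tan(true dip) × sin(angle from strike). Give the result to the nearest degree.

Angle between strike (N10°W) and section (S05°W): β = 15°.
tan(apparent dip) = tan 34° · sin 15° = 0.1746
apparent dip = arctan 0.1746 = 9.90°

10°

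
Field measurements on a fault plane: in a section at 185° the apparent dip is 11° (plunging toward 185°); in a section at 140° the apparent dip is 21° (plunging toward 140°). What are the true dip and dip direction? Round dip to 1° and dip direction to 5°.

true dip 22°, dip direction 125°

Each apparent-dip line lies in the plane. As unit vectors (x east, y north, z up), v₁ plunges 11°→185° and v₂ plunges 21°→140°.
Cross product v₁ × v₂ gives the pole to the plane: n ∝ (0.214, -0.145, 0.648).
Dip δ = arctan(|n_h|/n_z) = arctan(0.259/0.648) = 21.8°.
Dip direction = atan2(0.214, -0.145) = 124° (azimuth of n's horizontal projection).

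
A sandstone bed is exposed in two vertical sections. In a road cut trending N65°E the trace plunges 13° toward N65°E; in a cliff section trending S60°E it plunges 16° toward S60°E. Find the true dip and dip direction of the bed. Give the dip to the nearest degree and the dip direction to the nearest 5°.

true dip 17°, dip direction 105°

Represent each trace as a vector plunging at its apparent dip toward its trend (east-north-up frame): v₁ = (0.883, 0.412, -0.225), v₂ = (0.832, -0.481, -0.276).
n = v₁ × v₂ = (0.222, -0.056, 0.767) (taken with n_z > 0).
tan δ = √(n_x²+n_y²)/n_z = 0.229/0.767, so δ = 16.6°.
Dip direction = azimuth of (n_x, n_y) = atan2(0.222, -0.056) = 104°.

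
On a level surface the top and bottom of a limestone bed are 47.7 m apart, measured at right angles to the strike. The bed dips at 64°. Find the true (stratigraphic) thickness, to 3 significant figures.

42.9 m

True thickness t = w · sin(dip) = 47.7 × sin 64°
t = 47.7 × 0.8988 = 42.872 m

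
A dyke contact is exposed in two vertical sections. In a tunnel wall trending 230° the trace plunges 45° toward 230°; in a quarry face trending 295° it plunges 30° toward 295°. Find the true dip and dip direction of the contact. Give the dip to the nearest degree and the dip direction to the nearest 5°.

true dip 45°, dip direction 240°

Each apparent-dip line lies in the plane. As unit vectors (x east, y north, z up), v₁ plunges 45°→230° and v₂ plunges 30°→295°.
The plane normal is n = v₁ × v₂ ∝ (-0.486, -0.284, 0.555).
tan δ = √(n_x²+n_y²)/n_z = 0.563/0.555, so δ = 45.4°.
Dip direction = azimuth of (n_x, n_y) = atan2(-0.486, -0.284) = 240°.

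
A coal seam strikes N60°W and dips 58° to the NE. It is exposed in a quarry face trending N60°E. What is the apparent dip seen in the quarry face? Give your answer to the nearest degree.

54°

The section lies 60° from the strike.
tan(apparent dip) = tan 58° · sin 60° = 1.3859
apparent dip = arctan 1.3859 = 54.19°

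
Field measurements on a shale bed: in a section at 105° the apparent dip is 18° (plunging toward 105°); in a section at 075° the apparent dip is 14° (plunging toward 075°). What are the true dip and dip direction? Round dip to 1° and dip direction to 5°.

The two traces are lines in the plane: v₁ = (sin 105°·cos 18°, cos 105°·cos 18°, −sin 18°), v₂ = (sin 75°·cos 14°, cos 75°·cos 14°, −sin 14°).
Cross product v₁ × v₂ gives the pole to the plane: n ∝ (0.137, -0.067, 0.461).
tan δ = √(n_x²+n_y²)/n_z = 0.153/0.461, so δ = 18.3°.
The horizontal component of n points toward azimuth atan2(n_x, n_y) = 116°, the dip direction.

true dip 18°, dip direction 115°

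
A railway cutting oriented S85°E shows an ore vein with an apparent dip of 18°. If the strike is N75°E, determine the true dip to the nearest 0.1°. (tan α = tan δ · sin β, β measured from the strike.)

43.5°

β = acute angle between strike N75°E and section S85°E = 20°.
tan(true dip) = tan 18° / sin 20° = 0.9500
true dip = arctan 0.9500 = 43.53°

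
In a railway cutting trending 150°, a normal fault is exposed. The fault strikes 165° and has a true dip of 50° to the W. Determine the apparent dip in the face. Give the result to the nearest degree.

The strike is 165° and the section trends 150°; the acute angle between them is β = 15°.
tan α = tan 50° × sin 15° = 1.1918 × 0.2588 = 0.3084
apparent dip = arctan 0.3084 = 17.14°

17°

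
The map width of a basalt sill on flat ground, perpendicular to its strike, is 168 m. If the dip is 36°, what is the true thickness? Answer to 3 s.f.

98.7 m

True thickness t = w · sin(dip) = 168 × sin 36°
t = 168 × 0.5878 = 98.748 m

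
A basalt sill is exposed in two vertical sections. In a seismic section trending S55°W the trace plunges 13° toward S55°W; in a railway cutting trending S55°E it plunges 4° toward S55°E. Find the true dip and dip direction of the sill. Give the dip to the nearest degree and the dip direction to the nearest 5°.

Represent each trace as a vector plunging at its apparent dip toward its trend (east-north-up frame): v₁ = (-0.798, -0.559, -0.225), v₂ = (0.817, -0.572, -0.070).
The plane normal is n = v₁ × v₂ ∝ (-0.090, -0.239, 0.913).
True dip = arccos(n_z / |n|) = arccos(0.9630) = 15.6°.
The horizontal component of n points toward azimuth atan2(n_x, n_y) = 201°, the dip direction.

true dip 16°, dip direction 200°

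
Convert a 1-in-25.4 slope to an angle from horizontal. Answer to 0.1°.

tan θ = 1/25.4 = 0.0394
θ = arctan(0.0394) = 2.25°

2.3°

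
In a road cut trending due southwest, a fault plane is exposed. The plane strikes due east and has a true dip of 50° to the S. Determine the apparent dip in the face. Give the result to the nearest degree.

The strike is due east and the section trends due southwest; the acute angle between them is β = 45°.
tan α = tan 50° × sin 45° = 1.1918 × 0.7071 = 0.8427
apparent dip = arctan 0.8427 = 40.12°

40°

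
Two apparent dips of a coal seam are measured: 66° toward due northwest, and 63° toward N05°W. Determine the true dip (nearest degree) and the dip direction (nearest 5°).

Represent each trace as a vector plunging at its apparent dip toward its trend (east-north-up frame): v₁ = (-0.288, 0.288, -0.914), v₂ = (-0.040, 0.452, -0.891).
n = v₁ × v₂ = (-0.157, 0.220, 0.119) (taken with n_z > 0).
Dip δ = arctan(|n_h|/n_z) = arctan(0.270/0.119) = 66.3°.
The horizontal component of n points toward azimuth atan2(n_x, n_y) = 325°, the dip direction.

true dip 66°, dip direction 325°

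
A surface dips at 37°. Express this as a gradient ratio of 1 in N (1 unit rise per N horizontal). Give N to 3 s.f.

1 : N means tan θ = 1/N, so N = 1/tan 37° = 1/0.7536

1 in 1.33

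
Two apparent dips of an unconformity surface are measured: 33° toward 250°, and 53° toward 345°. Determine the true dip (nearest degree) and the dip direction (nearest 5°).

true dip 57°, dip direction 315°

Each apparent-dip line lies in the plane. As unit vectors (x east, y north, z up), v₁ plunges 33°→250° and v₂ plunges 53°→345°.
n = v₁ × v₂ = (-0.546, 0.545, 0.503) (taken with n_z > 0).
tan δ = √(n_x²+n_y²)/n_z = 0.771/0.503, so δ = 56.9°.
Dip direction = azimuth of (n_x, n_y) = atan2(-0.546, 0.545) = 315°.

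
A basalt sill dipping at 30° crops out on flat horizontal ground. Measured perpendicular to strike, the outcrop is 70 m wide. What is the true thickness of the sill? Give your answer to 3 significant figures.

True thickness t = w · sin(dip) = 70 × sin 30°
t = 70 × 0.5000 = 35.000 m

35.0 m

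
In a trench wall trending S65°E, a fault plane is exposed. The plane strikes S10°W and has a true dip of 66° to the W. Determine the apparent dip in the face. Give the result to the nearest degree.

65°

The strike is S10°W and the section trends S65°E; the acute angle between them is β = 75°.
tan(apparent dip) = tan 66° · sin 75° = 2.1695
α = arctan(2.1695) = 65.25°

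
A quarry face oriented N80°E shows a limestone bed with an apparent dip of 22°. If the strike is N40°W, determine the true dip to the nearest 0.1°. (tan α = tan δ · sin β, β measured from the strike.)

β = acute angle between strike N40°W and section N80°E = 60°.
tan(true dip) = tan 22° / sin 60° = 0.4665
true dip = arctan 0.4665 = 25.01°

25.0°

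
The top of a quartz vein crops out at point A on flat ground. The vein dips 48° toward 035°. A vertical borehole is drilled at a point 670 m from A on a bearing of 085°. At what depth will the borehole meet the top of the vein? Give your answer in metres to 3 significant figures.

478 m

The hole lies 50° from the dip direction, so the down-dip offset is 670 × cos 50° = 430.67 m.
Depth = down-dip offset × tan(dip) = 430.67 × tan 48° = 430.67 × 1.1106
Depth = 478.30 m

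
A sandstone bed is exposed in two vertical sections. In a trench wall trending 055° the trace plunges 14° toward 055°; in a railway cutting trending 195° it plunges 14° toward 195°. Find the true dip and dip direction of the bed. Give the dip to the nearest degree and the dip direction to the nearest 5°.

Represent each trace as a vector plunging at its apparent dip toward its trend (east-north-up frame): v₁ = (0.795, 0.557, -0.242), v₂ = (-0.251, -0.937, -0.242).
The plane normal is n = v₁ × v₂ ∝ (0.361, -0.253, 0.605).
Dip δ = arctan(|n_h|/n_z) = arctan(0.441/0.605) = 36.1°.
Dip direction = atan2(0.361, -0.253) = 125° (azimuth of n's horizontal projection).

true dip 36°, dip direction 125°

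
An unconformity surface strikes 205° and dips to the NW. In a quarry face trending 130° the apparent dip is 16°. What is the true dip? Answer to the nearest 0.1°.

β = acute angle between strike 205° and section 130° = 75°.
tan(true dip) = tan 16° / sin 75° = 0.2969
δ = arctan(0.2969) = 16.53°

16.5°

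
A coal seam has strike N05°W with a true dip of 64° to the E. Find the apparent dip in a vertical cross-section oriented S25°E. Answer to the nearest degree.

35°

The strike is N05°W and the section trends S25°E; the acute angle between them is β = 20°.
tan α = tan 64° × sin 20° = 2.0503 × 0.3420 = 0.7012
apparent dip = arctan 0.7012 = 35.04°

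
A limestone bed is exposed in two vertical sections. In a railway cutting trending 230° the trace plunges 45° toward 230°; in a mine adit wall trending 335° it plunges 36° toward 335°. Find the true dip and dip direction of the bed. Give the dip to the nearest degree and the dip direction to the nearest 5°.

true dip 55°, dip direction 275°

The two traces are lines in the plane: v₁ = (sin 230°·cos 45°, cos 230°·cos 45°, −sin 45°), v₂ = (sin 335°·cos 36°, cos 335°·cos 36°, −sin 36°).
The plane normal is n = v₁ × v₂ ∝ (-0.786, 0.077, 0.553).
Dip δ = arctan(|n_h|/n_z) = arctan(0.789/0.553) = 55.0°.
The horizontal component of n points toward azimuth atan2(n_x, n_y) = 276°, the dip direction.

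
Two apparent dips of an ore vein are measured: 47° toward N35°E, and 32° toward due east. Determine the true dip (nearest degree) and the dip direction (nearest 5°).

true dip 47°, dip direction 035°

Represent each trace as a vector plunging at its apparent dip toward its trend (east-north-up frame): v₁ = (0.391, 0.559, -0.731), v₂ = (0.848, 0.000, -0.530).
n = v₁ × v₂ = (0.296, 0.413, 0.474) (taken with n_z > 0).
Dip δ = arctan(|n_h|/n_z) = arctan(0.508/0.474) = 47.0°.
The horizontal component of n points toward azimuth atan2(n_x, n_y) = 36°, the dip direction.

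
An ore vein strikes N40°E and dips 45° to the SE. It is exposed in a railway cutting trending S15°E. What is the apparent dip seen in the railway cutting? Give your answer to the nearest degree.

39°

The section lies 55° from the strike.
tan(apparent dip) = tan 45° · sin 55° = 0.8192
apparent dip = arctan 0.8192 = 39.32°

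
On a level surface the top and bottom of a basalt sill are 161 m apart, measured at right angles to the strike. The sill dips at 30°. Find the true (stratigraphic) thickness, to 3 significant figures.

80.5 m

True thickness t = w · sin(dip) = 161 × sin 30°
t = 161 × 0.5000 = 80.500 m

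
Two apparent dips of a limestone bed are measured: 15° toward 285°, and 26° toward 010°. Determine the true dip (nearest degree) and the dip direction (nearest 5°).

true dip 28°, dip direction 345°

Each apparent-dip line lies in the plane. As unit vectors (x east, y north, z up), v₁ plunges 15°→285° and v₂ plunges 26°→010°.
n = v₁ × v₂ = (-0.119, 0.449, 0.865) (taken with n_z > 0).
Dip δ = arctan(|n_h|/n_z) = arctan(0.465/0.865) = 28.3°.
The horizontal component of n points toward azimuth atan2(n_x, n_y) = 345°, the dip direction.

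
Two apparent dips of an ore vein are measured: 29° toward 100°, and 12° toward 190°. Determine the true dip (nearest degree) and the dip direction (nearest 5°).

true dip 31°, dip direction 120°

Represent each trace as a vector plunging at its apparent dip toward its trend (east-north-up frame): v₁ = (0.861, -0.152, -0.485), v₂ = (-0.170, -0.963, -0.208).
n = v₁ × v₂ = (0.435, -0.261, 0.856) (taken with n_z > 0).
True dip = arccos(n_z / |n|) = arccos(0.8599) = 30.7°.
Dip direction = atan2(0.435, -0.261) = 121° (azimuth of n's horizontal projection).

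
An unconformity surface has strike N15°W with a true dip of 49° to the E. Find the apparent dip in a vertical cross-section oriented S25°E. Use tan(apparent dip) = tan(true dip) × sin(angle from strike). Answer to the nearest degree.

The strike is N15°W and the section trends S25°E; the acute angle between them is β = 10°.
tan(apparent dip) = tan 49° · sin 10° = 0.1998
α = arctan(0.1998) = 11.30°

11°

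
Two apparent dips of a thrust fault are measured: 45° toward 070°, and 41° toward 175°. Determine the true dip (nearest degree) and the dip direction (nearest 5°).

Represent each trace as a vector plunging at its apparent dip toward its trend (east-north-up frame): v₁ = (0.664, 0.242, -0.707), v₂ = (0.066, -0.752, -0.656).
n = v₁ × v₂ = (0.690, -0.389, 0.515) (taken with n_z > 0).
Dip δ = arctan(|n_h|/n_z) = arctan(0.793/0.515) = 57.0°.
Dip direction = azimuth of (n_x, n_y) = atan2(0.690, -0.389) = 119°.

true dip 57°, dip direction 120°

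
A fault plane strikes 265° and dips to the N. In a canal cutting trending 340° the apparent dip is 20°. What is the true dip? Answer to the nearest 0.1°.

20.6°

β = acute angle between strike 265° and section 340° = 75°.
tan δ = tan α / sin β = tan 20° / sin 75° = 0.3640 / 0.9659 = 0.3768
true dip = arctan 0.3768 = 20.65°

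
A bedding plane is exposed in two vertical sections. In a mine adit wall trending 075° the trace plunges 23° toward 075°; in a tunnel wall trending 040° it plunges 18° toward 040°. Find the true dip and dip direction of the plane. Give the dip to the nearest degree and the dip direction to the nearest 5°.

The two traces are lines in the plane: v₁ = (sin 75°·cos 23°, cos 75°·cos 23°, −sin 23°), v₂ = (sin 40°·cos 18°, cos 40°·cos 18°, −sin 18°).
The plane normal is n = v₁ × v₂ ∝ (0.211, 0.036, 0.502).
Dip δ = arctan(|n_h|/n_z) = arctan(0.214/0.502) = 23.1°.
Dip direction = azimuth of (n_x, n_y) = atan2(0.211, 0.036) = 80°.

true dip 23°, dip direction 080°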